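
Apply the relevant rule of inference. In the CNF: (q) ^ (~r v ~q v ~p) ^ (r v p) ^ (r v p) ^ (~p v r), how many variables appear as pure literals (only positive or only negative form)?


Check each variable for pure literal status:
p: mixed (not pure)
q: mixed (not pure)
r: mixed (not pure)
Pure literal count = 0

0


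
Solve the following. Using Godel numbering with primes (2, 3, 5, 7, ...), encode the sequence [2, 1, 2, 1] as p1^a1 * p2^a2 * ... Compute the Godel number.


Encode each element as an exponent of the corresponding prime:
  2^2 = 4
  3^1 = 3
  5^2 = 25
  7^1 = 7
Product = 4 * 3 * 25 * 7 = 2100

2100


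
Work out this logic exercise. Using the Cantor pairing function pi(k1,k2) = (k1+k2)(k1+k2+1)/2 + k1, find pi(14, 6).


k1 + k2 = 20
(k1+k2)(k1+k2+1)/2 = 20 * 21 / 2 = 210
pi = 210 + 14 = 224

224


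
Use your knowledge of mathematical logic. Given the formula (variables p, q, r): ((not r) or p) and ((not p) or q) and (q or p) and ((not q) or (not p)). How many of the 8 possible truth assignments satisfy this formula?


Evaluate all 8 assignments for p, q, r:
p=0, q=0, r=0: 0
p=0, q=0, r=1: 0
p=0, q=1, r=0: 1
p=0, q=1, r=1: 0
p=1, q=0, r=0: 0
p=1, q=0, r=1: 0
p=1, q=1, r=0: 0
p=1, q=1, r=1: 0
Satisfying count = 1

1


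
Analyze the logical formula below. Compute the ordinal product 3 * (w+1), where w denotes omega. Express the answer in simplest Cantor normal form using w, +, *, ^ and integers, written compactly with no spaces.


Compute 3 * (w+1).
Ordinal * is associative and left-distributive over +, but NOT commutative; for finite n>1, n*w = w but w*n stays w*n.
By left-distributivity: 3 * (w+1) = 3*w + 3*1 = w + 3 = w+3.
Result = w+3

w+3


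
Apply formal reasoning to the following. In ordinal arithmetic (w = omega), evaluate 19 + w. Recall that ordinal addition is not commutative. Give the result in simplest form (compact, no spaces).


Compute 19 + w.
Ordinal + is associative but NOT commutative; for finite n>0, n + w = w but w + n stays w+n.
Any finite left addend is absorbed by w on the right: 19 + w = w.
Result = w

w


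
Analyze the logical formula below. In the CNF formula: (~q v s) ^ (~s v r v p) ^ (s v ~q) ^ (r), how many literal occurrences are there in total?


Counting literals in each clause:
Clause 1: 2 literal(s)
Clause 2: 3 literal(s)
Clause 3: 2 literal(s)
Clause 4: 1 literal(s)
Total = 8

8


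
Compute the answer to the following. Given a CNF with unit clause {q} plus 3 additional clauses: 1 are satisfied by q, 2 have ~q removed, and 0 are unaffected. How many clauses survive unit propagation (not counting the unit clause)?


Satisfied (removed): 1
Shortened (remain): 2
Unchanged (remain): 0
Remaining = 2 + 0 = 2

2


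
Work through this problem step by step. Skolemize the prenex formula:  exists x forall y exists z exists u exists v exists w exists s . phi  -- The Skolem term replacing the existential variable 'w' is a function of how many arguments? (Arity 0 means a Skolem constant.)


Quantifier prefix: exists x forall y exists z exists u exists v exists w exists s
'w' is existentially quantified at position 6.
Universal variables preceding it: y
Skolem function arity = 1

1


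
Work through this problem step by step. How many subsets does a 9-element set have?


The power set of a set with n elements has 2^n elements.
|P(S)| = 2^9 = 512

512


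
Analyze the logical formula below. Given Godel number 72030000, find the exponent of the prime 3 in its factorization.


Factorize 72030000 by dividing by 3 repeatedly.
Division steps: 3 divides 72030000 exactly 1 time(s).
Exponent of 3 = 1

1


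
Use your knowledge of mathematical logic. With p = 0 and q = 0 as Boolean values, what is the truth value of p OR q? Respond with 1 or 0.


p = 0, q = 0
Operation: p OR q
Evaluate: 0 OR 0 = 0

0


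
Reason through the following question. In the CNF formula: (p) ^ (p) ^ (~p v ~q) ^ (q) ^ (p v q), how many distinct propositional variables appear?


Identify each variable that appears in the formula.
Variables found: p, q
Count = 2

2


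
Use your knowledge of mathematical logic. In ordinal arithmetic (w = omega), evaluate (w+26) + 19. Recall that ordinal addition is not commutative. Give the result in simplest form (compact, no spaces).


Compute (w+26) + 19.
Ordinal + is associative but NOT commutative; for finite n>0, n + w = w but w + n stays w+n.
By associativity: (w+26) + 19 = w + (26+19) = w+45.
Result = w+45

w+45


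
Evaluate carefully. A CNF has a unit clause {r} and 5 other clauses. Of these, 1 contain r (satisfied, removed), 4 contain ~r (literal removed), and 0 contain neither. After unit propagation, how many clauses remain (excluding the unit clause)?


Satisfied (removed): 1
Shortened (remain): 4
Unchanged (remain): 0
Remaining = 4 + 0 = 4

4


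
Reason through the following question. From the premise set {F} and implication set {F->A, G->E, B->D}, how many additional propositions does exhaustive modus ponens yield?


Initial facts: {F}
Apply modus ponens to closure:
  F and F->A  =>  A
Final known: {A, F}
New propositions: {A}
Count = 1

1


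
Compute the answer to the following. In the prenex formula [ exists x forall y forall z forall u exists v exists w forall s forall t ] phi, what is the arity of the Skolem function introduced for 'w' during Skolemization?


Quantifier prefix: exists x forall y forall z forall u exists v exists w forall s forall t
'w' is existentially quantified at position 6.
Universal variables preceding it: y, z, u
Skolem function arity = 3

3


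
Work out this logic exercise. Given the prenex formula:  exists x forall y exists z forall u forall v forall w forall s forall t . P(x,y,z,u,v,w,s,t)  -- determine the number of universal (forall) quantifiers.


Quantifier prefix: exists x forall y exists z forall u forall v forall w forall s forall t
Mark each quantifier type:
  E U E U U U U U
Universal count = 6, Existential count = 2
Asked for universal (forall) quantifiers: 6

6


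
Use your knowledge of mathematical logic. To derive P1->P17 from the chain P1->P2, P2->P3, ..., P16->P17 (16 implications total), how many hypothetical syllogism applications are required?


With 16 implications in a chain connecting 17 propositions:
P1->P2, P2->P3, ..., P16->P17
Steps needed = (number of implications) - 1 = 16 - 1 = 15

15


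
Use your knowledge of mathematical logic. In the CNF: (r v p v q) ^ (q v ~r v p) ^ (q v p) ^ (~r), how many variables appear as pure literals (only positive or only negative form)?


Check each variable for pure literal status:
p: pure positive
q: pure positive
r: mixed (not pure)
Pure literal count = 2

2


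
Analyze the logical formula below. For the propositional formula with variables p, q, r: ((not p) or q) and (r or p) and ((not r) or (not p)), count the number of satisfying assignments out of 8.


Evaluate all 8 assignments for p, q, r:
p=0, q=0, r=0: 0
p=0, q=0, r=1: 1
p=0, q=1, r=0: 0
p=0, q=1, r=1: 1
p=1, q=0, r=0: 0
p=1, q=0, r=1: 0
p=1, q=1, r=0: 1
p=1, q=1, r=1: 0
Satisfying count = 3

3


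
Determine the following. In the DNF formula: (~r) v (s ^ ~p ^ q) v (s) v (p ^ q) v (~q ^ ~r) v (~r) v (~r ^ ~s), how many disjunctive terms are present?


A DNF formula is a disjunction of terms (conjunctions).
Terms are separated by v.
Counting the disjuncts: 7 terms.

7


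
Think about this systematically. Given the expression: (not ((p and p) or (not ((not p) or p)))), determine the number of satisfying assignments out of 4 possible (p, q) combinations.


Check all 4 assignments:
p=0, q=0: 1
p=0, q=1: 1
p=1, q=0: 0
p=1, q=1: 0
Count of True = 2

2


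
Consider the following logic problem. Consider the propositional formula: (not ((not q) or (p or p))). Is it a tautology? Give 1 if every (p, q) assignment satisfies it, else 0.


Check all 4 assignments:
p=0, q=0: 0
p=0, q=1: 1
p=1, q=0: 0
p=1, q=1: 0
Satisfying count = 1/4.
Tautology iff count = 4: no.

0


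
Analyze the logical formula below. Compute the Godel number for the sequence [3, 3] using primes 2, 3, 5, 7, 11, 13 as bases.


Encode each element as an exponent of the corresponding prime:
  2^3 = 8
  3^3 = 27
Product = 8 * 27 = 216

216


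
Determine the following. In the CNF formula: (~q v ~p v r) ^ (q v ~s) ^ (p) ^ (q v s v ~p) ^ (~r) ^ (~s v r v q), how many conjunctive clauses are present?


A CNF formula is a conjunction of clauses.
Clauses are separated by ^.
Counting the conjuncts: 6 clauses.

6


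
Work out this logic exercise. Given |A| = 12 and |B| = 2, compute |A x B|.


The Cartesian product A x B contains all ordered pairs (a, b).
|A x B| = |A| * |B| = 12 * 2 = 24

24


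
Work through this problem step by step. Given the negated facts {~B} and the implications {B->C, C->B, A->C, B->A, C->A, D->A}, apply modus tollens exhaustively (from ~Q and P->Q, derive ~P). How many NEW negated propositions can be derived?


Initial negated facts: {~B}
Apply modus tollens to closure:
  ~B and C->B  =>  ~C
  ~C and A->C  =>  ~A
  ~A and D->A  =>  ~D
Final negated: {~A, ~B, ~C, ~D}
New negations: {~A, ~C, ~D}
Count = 3

3


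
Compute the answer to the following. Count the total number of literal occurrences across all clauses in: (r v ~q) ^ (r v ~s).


Counting literals in each clause:
Clause 1: 2 literal(s)
Clause 2: 2 literal(s)
Total = 4

4


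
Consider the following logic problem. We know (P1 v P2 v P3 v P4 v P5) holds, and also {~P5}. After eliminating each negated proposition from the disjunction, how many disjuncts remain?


Original disjuncts (5): P1, P2, P3, P4, P5
Negated (eliminate): ~P5
Remaining disjuncts: P1, P2, P3, P4
Count = 5 - 1 = 4

4


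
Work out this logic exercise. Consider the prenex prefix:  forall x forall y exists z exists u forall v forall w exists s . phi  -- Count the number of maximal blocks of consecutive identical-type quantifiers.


Quantifier-type sequence: A A E E A A E  (A=forall, E=exists)
Group into maximal same-type runs:
  Ax2 | Ex2 | Ax2 | Ex1
Number of blocks = 4

4


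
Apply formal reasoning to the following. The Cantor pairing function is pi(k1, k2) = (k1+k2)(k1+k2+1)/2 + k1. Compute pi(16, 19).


k1 + k2 = 35
(k1+k2)(k1+k2+1)/2 = 35 * 36 / 2 = 630
pi = 630 + 16 = 646

646


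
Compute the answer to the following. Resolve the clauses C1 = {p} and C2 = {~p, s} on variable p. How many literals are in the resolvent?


Remove p from C1 and ~p from C2.
C1 remainder: {}
C2 remainder: {s}
Union (resolvent): {s}
Resolvent has 1 literal(s).

1


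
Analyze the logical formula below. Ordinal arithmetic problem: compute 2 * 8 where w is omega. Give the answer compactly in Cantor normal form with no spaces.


Compute 2 * 8.
Ordinal * is associative and left-distributive over +, but NOT commutative; for finite n>1, n*w = w but w*n stays w*n.
Both finite; ordinal * agrees with natural *: 2 * 8 = 16.
Result = 16

16


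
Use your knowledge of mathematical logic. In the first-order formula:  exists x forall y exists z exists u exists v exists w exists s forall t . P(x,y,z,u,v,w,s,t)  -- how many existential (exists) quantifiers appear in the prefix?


Quantifier prefix: exists x forall y exists z exists u exists v exists w exists s forall t
Mark each quantifier type:
  E U E E E E E U
Universal count = 2, Existential count = 6
Asked for existential (exists) quantifiers: 6

6


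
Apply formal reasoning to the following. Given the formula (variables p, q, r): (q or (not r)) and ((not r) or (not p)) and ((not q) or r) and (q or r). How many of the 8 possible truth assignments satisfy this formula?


Evaluate all 8 assignments for p, q, r:
p=0, q=0, r=0: 0
p=0, q=0, r=1: 0
p=0, q=1, r=0: 0
p=0, q=1, r=1: 1
p=1, q=0, r=0: 0
p=1, q=0, r=1: 0
p=1, q=1, r=0: 0
p=1, q=1, r=1: 0
Satisfying count = 1

1


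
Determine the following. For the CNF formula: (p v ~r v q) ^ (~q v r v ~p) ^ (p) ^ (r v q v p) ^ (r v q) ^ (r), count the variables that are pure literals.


Check each variable for pure literal status:
p: mixed (not pure)
q: mixed (not pure)
r: mixed (not pure)
Pure literal count = 0

0


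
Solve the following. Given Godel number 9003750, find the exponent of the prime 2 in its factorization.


Factorize 9003750 by dividing by 2 repeatedly.
Division steps: 2 divides 9003750 exactly 1 time(s).
Exponent of 2 = 1

1


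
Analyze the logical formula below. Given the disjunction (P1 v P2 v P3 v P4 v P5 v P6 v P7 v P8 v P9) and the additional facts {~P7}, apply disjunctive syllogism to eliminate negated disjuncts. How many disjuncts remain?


Original disjuncts (9): P1, P2, P3, P4, P5, P6, P7, P8, P9
Negated (eliminate): ~P7
Remaining disjuncts: P1, P2, P3, P4, P5, P6, P8, P9
Count = 9 - 1 = 8

8


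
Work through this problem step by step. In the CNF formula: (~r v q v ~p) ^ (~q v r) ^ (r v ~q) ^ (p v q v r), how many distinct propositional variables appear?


Identify each variable that appears in the formula.
Variables found: p, q, r
Count = 3

3


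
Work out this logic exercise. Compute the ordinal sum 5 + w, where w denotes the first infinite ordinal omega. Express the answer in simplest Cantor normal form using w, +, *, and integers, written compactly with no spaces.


Compute 5 + w.
Ordinal + is associative but NOT commutative; for finite n>0, n + w = w but w + n stays w+n.
Any finite left addend is absorbed by w on the right: 5 + w = w.
Result = w

w


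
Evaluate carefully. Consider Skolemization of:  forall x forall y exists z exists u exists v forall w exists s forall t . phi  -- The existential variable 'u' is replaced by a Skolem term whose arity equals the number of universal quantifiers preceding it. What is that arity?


Quantifier prefix: forall x forall y exists z exists u exists v forall w exists s forall t
'u' is existentially quantified at position 4.
Universal variables preceding it: x, y
Skolem function arity = 2

2


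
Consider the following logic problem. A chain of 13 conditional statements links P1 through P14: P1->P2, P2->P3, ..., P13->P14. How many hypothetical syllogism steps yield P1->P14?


With 13 implications in a chain connecting 14 propositions:
P1->P2, P2->P3, ..., P13->P14
Steps needed = (number of implications) - 1 = 13 - 1 = 12

12


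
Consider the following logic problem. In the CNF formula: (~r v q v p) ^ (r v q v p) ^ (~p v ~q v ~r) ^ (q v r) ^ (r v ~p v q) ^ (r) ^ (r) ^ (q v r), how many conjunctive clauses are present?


A CNF formula is a conjunction of clauses.
Clauses are separated by ^.
Counting the conjuncts: 8 clauses.

8


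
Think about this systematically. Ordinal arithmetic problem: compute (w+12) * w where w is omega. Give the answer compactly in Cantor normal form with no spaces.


Compute (w+12) * w.
Ordinal * is associative and left-distributive over +, but NOT commutative; for finite n>1, n*w = w but w*n stays w*n.
(w+12) * w = sup{(w+12)*k : k<w} = sup{w*k+12} = w^2 (the +12 tail is absorbed in the limit).
Result = w^2

w^2


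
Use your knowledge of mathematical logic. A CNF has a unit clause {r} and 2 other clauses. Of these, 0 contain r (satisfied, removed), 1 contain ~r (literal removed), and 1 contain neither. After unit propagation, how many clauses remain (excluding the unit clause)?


Satisfied (removed): 0
Shortened (remain): 1
Unchanged (remain): 1
Remaining = 1 + 1 = 2

2


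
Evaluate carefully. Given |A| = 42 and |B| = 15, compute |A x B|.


The Cartesian product A x B contains all ordered pairs (a, b).
|A x B| = |A| * |B| = 42 * 15 = 630

630


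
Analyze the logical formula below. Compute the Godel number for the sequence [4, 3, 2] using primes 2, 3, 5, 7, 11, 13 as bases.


Encode each element as an exponent of the corresponding prime:
  2^4 = 16
  3^3 = 27
  5^2 = 25
Product = 16 * 27 * 25 = 10800

10800


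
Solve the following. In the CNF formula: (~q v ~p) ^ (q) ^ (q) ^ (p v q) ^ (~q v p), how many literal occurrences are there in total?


Counting literals in each clause:
Clause 1: 2 literal(s)
Clause 2: 1 literal(s)
Clause 3: 1 literal(s)
Clause 4: 2 literal(s)
Clause 5: 2 literal(s)
Total = 8

8


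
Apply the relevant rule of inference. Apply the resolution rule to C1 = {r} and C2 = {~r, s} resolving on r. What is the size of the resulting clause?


Remove r from C1 and ~r from C2.
C1 remainder: {}
C2 remainder: {s}
Union (resolvent): {s}
Resolvent has 1 literal(s).

1


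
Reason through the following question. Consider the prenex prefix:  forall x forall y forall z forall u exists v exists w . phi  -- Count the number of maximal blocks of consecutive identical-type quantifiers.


Quantifier-type sequence: A A A A E E  (A=forall, E=exists)
Group into maximal same-type runs:
  Ax4 | Ex2
Number of blocks = 2

2


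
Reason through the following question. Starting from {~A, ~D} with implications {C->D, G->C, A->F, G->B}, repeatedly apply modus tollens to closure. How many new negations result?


Initial negated facts: {~A, ~D}
Apply modus tollens to closure:
  ~D and C->D  =>  ~C
  ~C and G->C  =>  ~G
Final negated: {~A, ~C, ~D, ~G}
New negations: {~C, ~G}
Count = 2

2


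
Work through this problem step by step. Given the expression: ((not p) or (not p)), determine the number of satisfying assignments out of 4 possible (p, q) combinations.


Check all 4 assignments:
p=0, q=0: 1
p=0, q=1: 1
p=1, q=0: 0
p=1, q=1: 0
Count of True = 2

2


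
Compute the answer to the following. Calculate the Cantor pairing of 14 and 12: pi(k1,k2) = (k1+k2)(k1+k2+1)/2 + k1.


k1 + k2 = 26
(k1+k2)(k1+k2+1)/2 = 26 * 27 / 2 = 351
pi = 351 + 14 = 365

365


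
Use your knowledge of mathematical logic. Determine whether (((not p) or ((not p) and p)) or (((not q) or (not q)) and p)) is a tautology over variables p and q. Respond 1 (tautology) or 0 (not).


Check all 4 assignments:
p=0, q=0: 1
p=0, q=1: 1
p=1, q=0: 1
p=1, q=1: 0
Satisfying count = 3/4.
Tautology iff count = 4: no.

0


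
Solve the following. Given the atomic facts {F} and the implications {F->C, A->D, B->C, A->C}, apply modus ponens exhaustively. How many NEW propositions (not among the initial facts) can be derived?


Initial facts: {F}
Apply modus ponens to closure:
  F and F->C  =>  C
Final known: {C, F}
New propositions: {C}
Count = 1

1


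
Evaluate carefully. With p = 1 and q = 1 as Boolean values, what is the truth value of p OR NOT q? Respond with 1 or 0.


p = 1, q = 1
Operation: p OR NOT q
Evaluate: 1 OR NOT 1 = 1

1


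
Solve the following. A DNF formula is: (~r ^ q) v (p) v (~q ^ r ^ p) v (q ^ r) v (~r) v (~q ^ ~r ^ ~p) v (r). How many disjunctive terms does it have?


A DNF formula is a disjunction of terms (conjunctions).
Terms are separated by v.
Counting the disjuncts: 7 terms.

7


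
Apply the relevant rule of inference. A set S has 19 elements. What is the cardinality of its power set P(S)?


The power set of a set with n elements has 2^n elements.
|P(S)| = 2^19 = 524288

524288


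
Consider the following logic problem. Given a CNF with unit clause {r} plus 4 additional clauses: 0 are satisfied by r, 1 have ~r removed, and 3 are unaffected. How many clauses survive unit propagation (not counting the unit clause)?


Satisfied (removed): 0
Shortened (remain): 1
Unchanged (remain): 3
Remaining = 1 + 3 = 4

4


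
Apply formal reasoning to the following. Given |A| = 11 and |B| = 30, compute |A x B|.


The Cartesian product A x B contains all ordered pairs (a, b).
|A x B| = |A| * |B| = 11 * 30 = 330

330


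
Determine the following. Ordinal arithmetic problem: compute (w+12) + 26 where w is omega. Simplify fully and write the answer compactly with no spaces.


Compute (w+12) + 26.
Ordinal + is associative but NOT commutative; for finite n>0, n + w = w but w + n stays w+n.
By associativity: (w+12) + 26 = w + (12+26) = w+38.
Result = w+38

w+38


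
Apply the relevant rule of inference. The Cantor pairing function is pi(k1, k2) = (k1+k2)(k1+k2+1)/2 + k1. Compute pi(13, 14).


k1 + k2 = 27
(k1+k2)(k1+k2+1)/2 = 27 * 28 / 2 = 378
pi = 378 + 13 = 391

391


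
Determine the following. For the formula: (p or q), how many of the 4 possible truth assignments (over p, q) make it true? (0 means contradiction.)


Check all 4 assignments:
p=0, q=0: 0
p=0, q=1: 1
p=1, q=0: 1
p=1, q=1: 1
Count of True = 3

3


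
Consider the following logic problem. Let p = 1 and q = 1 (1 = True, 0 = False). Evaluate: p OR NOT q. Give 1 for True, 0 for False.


p = 1, q = 1
Operation: p OR NOT q
Evaluate: 1 OR NOT 1 = 1

1


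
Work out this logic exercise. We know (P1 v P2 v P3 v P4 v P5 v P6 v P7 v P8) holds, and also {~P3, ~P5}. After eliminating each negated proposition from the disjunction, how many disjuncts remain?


Original disjuncts (8): P1, P2, P3, P4, P5, P6, P7, P8
Negated (eliminate): ~P3, ~P5
Remaining disjuncts: P1, P2, P4, P6, P7, P8
Count = 8 - 2 = 6

6


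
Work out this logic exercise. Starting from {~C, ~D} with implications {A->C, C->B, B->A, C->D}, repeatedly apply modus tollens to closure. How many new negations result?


Initial negated facts: {~C, ~D}
Apply modus tollens to closure:
  ~C and A->C  =>  ~A
  ~A and B->A  =>  ~B
Final negated: {~A, ~B, ~C, ~D}
New negations: {~A, ~B}
Count = 2

2


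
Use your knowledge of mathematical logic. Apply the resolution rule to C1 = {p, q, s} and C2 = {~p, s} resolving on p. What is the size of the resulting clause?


Remove p from C1 and ~p from C2.
C1 remainder: {q, s}
C2 remainder: {s}
Union (resolvent): {q, s}
Resolvent has 2 literal(s).

2


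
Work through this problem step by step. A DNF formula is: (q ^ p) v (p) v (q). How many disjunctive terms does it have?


A DNF formula is a disjunction of terms (conjunctions).
Terms are separated by v.
Counting the disjuncts: 3 terms.

3


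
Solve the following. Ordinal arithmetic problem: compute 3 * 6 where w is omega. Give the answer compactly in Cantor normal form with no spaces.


Compute 3 * 6.
Ordinal * is associative and left-distributive over +, but NOT commutative; for finite n>1, n*w = w but w*n stays w*n.
Both finite; ordinal * agrees with natural *: 3 * 6 = 18.
Result = 18

18


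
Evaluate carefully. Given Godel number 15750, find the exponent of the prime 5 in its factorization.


Factorize 15750 by dividing by 5 repeatedly.
Division steps: 5 divides 15750 exactly 3 time(s).
Exponent of 5 = 3

3


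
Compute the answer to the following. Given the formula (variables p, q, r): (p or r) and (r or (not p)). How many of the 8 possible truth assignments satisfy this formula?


Evaluate all 8 assignments for p, q, r:
p=0, q=0, r=0: 0
p=0, q=0, r=1: 1
p=0, q=1, r=0: 0
p=0, q=1, r=1: 1
p=1, q=0, r=0: 0
p=1, q=0, r=1: 1
p=1, q=1, r=0: 0
p=1, q=1, r=1: 1
Satisfying count = 4

4


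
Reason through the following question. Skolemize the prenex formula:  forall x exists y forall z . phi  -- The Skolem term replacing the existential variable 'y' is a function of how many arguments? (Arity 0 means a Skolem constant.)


Quantifier prefix: forall x exists y forall z
'y' is existentially quantified at position 2.
Universal variables preceding it: x
Skolem function arity = 1

1


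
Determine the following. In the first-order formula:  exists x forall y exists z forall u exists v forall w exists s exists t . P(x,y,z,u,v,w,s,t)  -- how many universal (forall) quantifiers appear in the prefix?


Quantifier prefix: exists x forall y exists z forall u exists v forall w exists s exists t
Mark each quantifier type:
  E U E U E U E E
Universal count = 3, Existential count = 5
Asked for universal (forall) quantifiers: 3

3


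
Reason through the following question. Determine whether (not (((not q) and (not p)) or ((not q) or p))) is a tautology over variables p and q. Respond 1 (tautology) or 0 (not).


Check all 4 assignments:
p=0, q=0: 0
p=0, q=1: 1
p=1, q=0: 0
p=1, q=1: 0
Satisfying count = 1/4.
Tautology iff count = 4: no.

0


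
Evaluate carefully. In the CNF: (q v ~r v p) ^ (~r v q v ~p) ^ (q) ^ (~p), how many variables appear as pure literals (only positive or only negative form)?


Check each variable for pure literal status:
p: mixed (not pure)
q: pure positive
r: pure negative
Pure literal count = 2

2


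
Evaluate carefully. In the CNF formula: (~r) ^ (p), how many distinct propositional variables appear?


Identify each variable that appears in the formula.
Variables found: p, r
Count = 2

2


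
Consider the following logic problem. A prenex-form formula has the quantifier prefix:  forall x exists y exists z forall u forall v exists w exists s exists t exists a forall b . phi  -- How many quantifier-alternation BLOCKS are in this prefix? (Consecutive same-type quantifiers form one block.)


Quantifier-type sequence: A E E A A E E E E A  (A=forall, E=exists)
Group into maximal same-type runs:
  Ax1 | Ex2 | Ax2 | Ex4 | Ax1
Number of blocks = 5

5


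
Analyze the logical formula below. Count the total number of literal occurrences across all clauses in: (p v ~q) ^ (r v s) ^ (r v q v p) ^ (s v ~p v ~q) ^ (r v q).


Counting literals in each clause:
Clause 1: 2 literal(s)
Clause 2: 2 literal(s)
Clause 3: 3 literal(s)
Clause 4: 3 literal(s)
Clause 5: 2 literal(s)
Total = 12

12


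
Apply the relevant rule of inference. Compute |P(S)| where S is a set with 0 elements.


The power set of a set with n elements has 2^n elements.
|P(S)| = 2^0 = 1

1


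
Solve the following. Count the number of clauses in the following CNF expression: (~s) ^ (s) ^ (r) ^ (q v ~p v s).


A CNF formula is a conjunction of clauses.
Clauses are separated by ^.
Counting the conjuncts: 4 clauses.

4


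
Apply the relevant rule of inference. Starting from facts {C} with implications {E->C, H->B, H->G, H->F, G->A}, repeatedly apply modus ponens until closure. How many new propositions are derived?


Initial facts: {C}
Apply modus ponens to closure:
  (no implication fires)
Final known: {C}
New propositions: {(none)}
Count = 0

0


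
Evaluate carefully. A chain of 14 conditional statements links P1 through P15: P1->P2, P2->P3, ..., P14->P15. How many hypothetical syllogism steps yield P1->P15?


With 14 implications in a chain connecting 15 propositions:
P1->P2, P2->P3, ..., P14->P15
Steps needed = (number of implications) - 1 = 14 - 1 = 13

13


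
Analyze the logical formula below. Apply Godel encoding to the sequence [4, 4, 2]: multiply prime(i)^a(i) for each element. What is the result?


Encode each element as an exponent of the corresponding prime:
  2^4 = 16
  3^4 = 81
  5^2 = 25
Product = 16 * 81 * 25 = 32400

32400


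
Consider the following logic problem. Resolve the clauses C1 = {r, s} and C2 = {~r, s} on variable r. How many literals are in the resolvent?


Remove r from C1 and ~r from C2.
C1 remainder: {s}
C2 remainder: {s}
Union (resolvent): {s}
Resolvent has 1 literal(s).

1


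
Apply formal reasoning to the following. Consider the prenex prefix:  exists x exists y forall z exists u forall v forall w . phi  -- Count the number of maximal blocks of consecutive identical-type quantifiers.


Quantifier-type sequence: E E A E A A  (A=forall, E=exists)
Group into maximal same-type runs:
  Ex2 | Ax1 | Ex1 | Ax2
Number of blocks = 4

4


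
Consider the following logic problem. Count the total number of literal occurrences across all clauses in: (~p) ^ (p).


Counting literals in each clause:
Clause 1: 1 literal(s)
Clause 2: 1 literal(s)
Total = 2

2


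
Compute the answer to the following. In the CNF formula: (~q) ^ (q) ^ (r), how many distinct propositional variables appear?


Identify each variable that appears in the formula.
Variables found: q, r
Count = 2

2


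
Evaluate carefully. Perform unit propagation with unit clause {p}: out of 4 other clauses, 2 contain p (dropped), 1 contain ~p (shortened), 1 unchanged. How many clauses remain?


Satisfied (removed): 2
Shortened (remain): 1
Unchanged (remain): 1
Remaining = 1 + 1 = 2

2


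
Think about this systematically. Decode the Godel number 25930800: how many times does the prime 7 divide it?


Factorize 25930800 by dividing by 7 repeatedly.
Division steps: 7 divides 25930800 exactly 4 time(s).
Exponent of 7 = 4

4


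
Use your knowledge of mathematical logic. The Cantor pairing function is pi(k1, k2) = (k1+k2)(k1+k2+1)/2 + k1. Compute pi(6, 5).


k1 + k2 = 11
(k1+k2)(k1+k2+1)/2 = 11 * 12 / 2 = 66
pi = 66 + 6 = 72

72


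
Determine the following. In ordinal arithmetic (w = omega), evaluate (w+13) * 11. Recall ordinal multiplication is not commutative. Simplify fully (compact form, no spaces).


Compute (w+13) * 11.
Ordinal * is associative and left-distributive over +, but NOT commutative; for finite n>1, n*w = w but w*n stays w*n.
(w+13) * 11 = (w+13) repeated 11 times. Each intermediate +13 is absorbed by the following w; only the last survives: w*11+13.
Result = w*11+13

w*11+13


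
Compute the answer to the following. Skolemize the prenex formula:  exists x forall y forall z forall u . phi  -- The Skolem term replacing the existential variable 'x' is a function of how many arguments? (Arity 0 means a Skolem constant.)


Quantifier prefix: exists x forall y forall z forall u
'x' is existentially quantified at position 1.
No universal quantifiers precede it.
Skolem function arity = 0 (a Skolem constant)

0


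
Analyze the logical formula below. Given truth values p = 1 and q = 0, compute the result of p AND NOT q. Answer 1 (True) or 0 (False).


p = 1, q = 0
Operation: p AND NOT q
Evaluate: 1 AND NOT 0 = 1

1


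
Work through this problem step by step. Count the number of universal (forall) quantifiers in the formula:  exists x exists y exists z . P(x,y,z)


Quantifier prefix: exists x exists y exists z
Mark each quantifier type:
  E E E
Universal count = 0, Existential count = 3
Asked for universal (forall) quantifiers: 0

0


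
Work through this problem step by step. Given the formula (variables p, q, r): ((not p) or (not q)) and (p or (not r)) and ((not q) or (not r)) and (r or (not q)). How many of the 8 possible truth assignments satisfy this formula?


Evaluate all 8 assignments for p, q, r:
p=0, q=0, r=0: 1
p=0, q=0, r=1: 0
p=0, q=1, r=0: 0
p=0, q=1, r=1: 0
p=1, q=0, r=0: 1
p=1, q=0, r=1: 1
p=1, q=1, r=0: 0
p=1, q=1, r=1: 0
Satisfying count = 3

3


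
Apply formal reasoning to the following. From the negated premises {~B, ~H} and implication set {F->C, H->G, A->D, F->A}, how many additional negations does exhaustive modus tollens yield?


Initial negated facts: {~B, ~H}
Apply modus tollens to closure:
  (no implication fires)
Final negated: {~B, ~H}
New negations: {(none)}
Count = 0

0


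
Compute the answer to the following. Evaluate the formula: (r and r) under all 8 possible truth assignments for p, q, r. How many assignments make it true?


Check all 8 assignments:
p=0, q=0, r=0: 0
p=0, q=0, r=1: 1
p=0, q=1, r=0: 0
p=0, q=1, r=1: 1
p=1, q=0, r=0: 0
p=1, q=0, r=1: 1
p=1, q=1, r=0: 0
p=1, q=1, r=1: 1
Count of True = 4

4


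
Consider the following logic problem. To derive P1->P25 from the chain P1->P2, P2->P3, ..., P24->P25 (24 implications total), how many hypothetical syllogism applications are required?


With 24 implications in a chain connecting 25 propositions:
P1->P2, P2->P3, ..., P24->P25
Steps needed = (number of implications) - 1 = 24 - 1 = 23

23


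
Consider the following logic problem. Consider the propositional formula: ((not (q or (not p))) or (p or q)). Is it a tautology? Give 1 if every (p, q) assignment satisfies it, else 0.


Check all 4 assignments:
p=0, q=0: 0
p=0, q=1: 1
p=1, q=0: 1
p=1, q=1: 1
Satisfying count = 3/4.
Tautology iff count = 4: no.

0


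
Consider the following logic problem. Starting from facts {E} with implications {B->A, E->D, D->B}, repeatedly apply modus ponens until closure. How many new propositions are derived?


Initial facts: {E}
Apply modus ponens to closure:
  E and E->D  =>  D
  D and D->B  =>  B
  B and B->A  =>  A
Final known: {A, B, D, E}
New propositions: {A, B, D}
Count = 3

3


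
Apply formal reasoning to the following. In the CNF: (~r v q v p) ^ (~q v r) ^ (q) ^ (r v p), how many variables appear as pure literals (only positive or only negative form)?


Check each variable for pure literal status:
p: pure positive
q: mixed (not pure)
r: mixed (not pure)
Pure literal count = 1

1


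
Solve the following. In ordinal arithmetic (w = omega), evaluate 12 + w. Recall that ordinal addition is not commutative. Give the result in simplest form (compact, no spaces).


Compute 12 + w.
Ordinal + is associative but NOT commutative; for finite n>0, n + w = w but w + n stays w+n.
Any finite left addend is absorbed by w on the right: 12 + w = w.
Result = w

w


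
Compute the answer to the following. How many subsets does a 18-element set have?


The power set of a set with n elements has 2^n elements.
|P(S)| = 2^18 = 262144

262144


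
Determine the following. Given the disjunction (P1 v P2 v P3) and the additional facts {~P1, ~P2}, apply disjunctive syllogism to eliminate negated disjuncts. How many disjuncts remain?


Original disjuncts (3): P1, P2, P3
Negated (eliminate): ~P1, ~P2
Remaining disjuncts: P3
Count = 3 - 2 = 1

1


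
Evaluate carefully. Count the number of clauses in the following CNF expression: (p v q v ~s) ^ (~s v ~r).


A CNF formula is a conjunction of clauses.
Clauses are separated by ^.
Counting the conjuncts: 2 clauses.

2


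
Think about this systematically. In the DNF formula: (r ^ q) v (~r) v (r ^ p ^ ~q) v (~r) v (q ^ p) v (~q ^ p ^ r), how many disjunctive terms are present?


A DNF formula is a disjunction of terms (conjunctions).
Terms are separated by v.
Counting the disjuncts: 6 terms.

6


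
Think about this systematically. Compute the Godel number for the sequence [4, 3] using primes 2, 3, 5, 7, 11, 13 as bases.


Encode each element as an exponent of the corresponding prime:
  2^4 = 16
  3^3 = 27
Product = 16 * 27 = 432

432


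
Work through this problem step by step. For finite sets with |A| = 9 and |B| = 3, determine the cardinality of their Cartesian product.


The Cartesian product A x B contains all ordered pairs (a, b).
|A x B| = |A| * |B| = 9 * 3 = 27

27


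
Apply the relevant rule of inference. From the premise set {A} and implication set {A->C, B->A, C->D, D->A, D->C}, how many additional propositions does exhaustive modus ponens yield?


Initial facts: {A}
Apply modus ponens to closure:
  A and A->C  =>  C
  C and C->D  =>  D
Final known: {A, C, D}
New propositions: {C, D}
Count = 2

2


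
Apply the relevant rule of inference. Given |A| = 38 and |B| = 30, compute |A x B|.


The Cartesian product A x B contains all ordered pairs (a, b).
|A x B| = |A| * |B| = 38 * 30 = 1140

1140


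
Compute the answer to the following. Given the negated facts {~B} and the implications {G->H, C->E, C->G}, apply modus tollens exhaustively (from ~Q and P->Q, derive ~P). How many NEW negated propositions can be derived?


Initial negated facts: {~B}
Apply modus tollens to closure:
  (no implication fires)
Final negated: {~B}
New negations: {(none)}
Count = 0

0


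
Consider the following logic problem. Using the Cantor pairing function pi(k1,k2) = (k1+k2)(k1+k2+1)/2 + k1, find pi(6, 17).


k1 + k2 = 23
(k1+k2)(k1+k2+1)/2 = 23 * 24 / 2 = 276
pi = 276 + 6 = 282

282


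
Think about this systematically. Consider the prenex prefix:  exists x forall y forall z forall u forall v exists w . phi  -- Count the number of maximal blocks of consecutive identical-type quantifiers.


Quantifier-type sequence: E A A A A E  (A=forall, E=exists)
Group into maximal same-type runs:
  Ex1 | Ax4 | Ex1
Number of blocks = 3

3


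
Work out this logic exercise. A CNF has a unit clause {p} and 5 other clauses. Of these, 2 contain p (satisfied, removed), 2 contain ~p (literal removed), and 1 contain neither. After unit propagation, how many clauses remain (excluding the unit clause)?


Satisfied (removed): 2
Shortened (remain): 2
Unchanged (remain): 1
Remaining = 2 + 1 = 3

3


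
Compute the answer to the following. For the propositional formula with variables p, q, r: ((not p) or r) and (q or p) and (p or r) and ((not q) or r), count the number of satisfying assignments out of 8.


Evaluate all 8 assignments for p, q, r:
p=0, q=0, r=0: 0
p=0, q=0, r=1: 0
p=0, q=1, r=0: 0
p=0, q=1, r=1: 1
p=1, q=0, r=0: 0
p=1, q=0, r=1: 1
p=1, q=1, r=0: 0
p=1, q=1, r=1: 1
Satisfying count = 3

3


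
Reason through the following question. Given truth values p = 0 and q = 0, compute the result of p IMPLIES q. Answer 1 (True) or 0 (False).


p = 0, q = 0
Operation: p IMPLIES q
Evaluate: 0 IMPLIES 0 = 1

1


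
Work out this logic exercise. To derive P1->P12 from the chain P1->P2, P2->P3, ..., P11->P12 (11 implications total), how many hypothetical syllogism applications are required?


With 11 implications in a chain connecting 12 propositions:
P1->P2, P2->P3, ..., P11->P12
Steps needed = (number of implications) - 1 = 11 - 1 = 10

10


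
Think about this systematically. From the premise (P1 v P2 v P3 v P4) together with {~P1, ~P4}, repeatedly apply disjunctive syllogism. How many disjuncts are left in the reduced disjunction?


Original disjuncts (4): P1, P2, P3, P4
Negated (eliminate): ~P1, ~P4
Remaining disjuncts: P2, P3
Count = 4 - 2 = 2

2


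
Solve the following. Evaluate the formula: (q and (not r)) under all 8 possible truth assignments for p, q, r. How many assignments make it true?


Check all 8 assignments:
p=0, q=0, r=0: 0
p=0, q=0, r=1: 0
p=0, q=1, r=0: 1
p=0, q=1, r=1: 0
p=1, q=0, r=0: 0
p=1, q=0, r=1: 0
p=1, q=1, r=0: 1
p=1, q=1, r=1: 0
Count of True = 2

2


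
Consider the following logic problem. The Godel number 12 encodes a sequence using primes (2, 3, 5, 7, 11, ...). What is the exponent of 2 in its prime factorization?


Factorize 12 by dividing by 2 repeatedly.
Division steps: 2 divides 12 exactly 2 time(s).
Exponent of 2 = 2

2


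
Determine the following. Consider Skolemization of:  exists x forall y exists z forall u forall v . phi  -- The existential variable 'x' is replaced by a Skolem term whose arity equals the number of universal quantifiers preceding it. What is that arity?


Quantifier prefix: exists x forall y exists z forall u forall v
'x' is existentially quantified at position 1.
No universal quantifiers precede it.
Skolem function arity = 0 (a Skolem constant)

0


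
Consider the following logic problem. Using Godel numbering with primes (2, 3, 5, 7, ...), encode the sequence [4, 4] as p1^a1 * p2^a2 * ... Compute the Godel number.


Encode each element as an exponent of the corresponding prime:
  2^4 = 16
  3^4 = 81
Product = 16 * 81 = 1296

1296


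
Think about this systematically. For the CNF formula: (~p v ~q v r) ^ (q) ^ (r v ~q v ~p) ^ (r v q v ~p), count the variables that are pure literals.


Check each variable for pure literal status:
p: pure negative
q: mixed (not pure)
r: pure positive
Pure literal count = 2

2


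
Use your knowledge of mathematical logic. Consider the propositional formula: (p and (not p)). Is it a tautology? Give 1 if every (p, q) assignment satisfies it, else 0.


Check all 4 assignments:
p=0, q=0: 0
p=0, q=1: 0
p=1, q=0: 0
p=1, q=1: 0
Satisfying count = 0/4.
Tautology iff count = 4: no.

0


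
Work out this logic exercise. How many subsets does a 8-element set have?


The power set of a set with n elements has 2^n elements.
|P(S)| = 2^8 = 256

256


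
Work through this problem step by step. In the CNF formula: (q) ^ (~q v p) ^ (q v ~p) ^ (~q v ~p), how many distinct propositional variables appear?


Identify each variable that appears in the formula.
Variables found: p, q
Count = 2

2
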